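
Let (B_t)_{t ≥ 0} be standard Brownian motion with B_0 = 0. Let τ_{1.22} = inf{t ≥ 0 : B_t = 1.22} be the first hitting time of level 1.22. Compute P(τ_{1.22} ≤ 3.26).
P(τ_{1.22} ≤ 3.26) = 2(1 − Φ(1.22/√3.26)) = 2(1 − Φ(0.6757)) ≈ 0.4992

By the reflection principle for standard BM, P(τ_b ≤ t) = 2 · P(B_t ≥ b). Since B_t ~ N(0, t), P(B_t ≥ 1.22) = 1 − Φ(1.22/√t) = 1 − Φ(1.22/√3.26) = 1 − Φ(0.6757) ≈ 0.24962. Doubling: P(τ_{1.22} ≤ 3.26) ≈ 2 · 0.24962 = 0.49924 ≈ 0.4992.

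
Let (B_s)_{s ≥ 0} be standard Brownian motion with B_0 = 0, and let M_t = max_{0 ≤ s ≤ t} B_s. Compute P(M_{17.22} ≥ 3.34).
P(M_{17.22} ≥ 3.34) = 2·P(B_{17.22} ≥ 3.34) = 2(1 − Φ(3.34/√17.22)) ≈ 0.4209

By the reflection principle for Brownian motion, P(M_t ≥ a) = 2 · P(B_t ≥ a) for a ≥ 0. Since B_t ~ N(0, t), P(B_t ≥ 3.34) = 1 − Φ(3.34/√t) = 1 − Φ(3.34/√17.22) = 1 − Φ(0.8049). So
  P(M_{17.22} ≥ 3.34) = 2(1 − Φ(0.8049)) ≈ 0.4209.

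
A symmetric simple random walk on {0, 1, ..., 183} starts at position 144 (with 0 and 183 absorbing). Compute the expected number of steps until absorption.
E[τ | X_0 = 144] = 5616

Let v_k = E[τ | X_0 = k]. Boundary: v_0 = v_183 = 0. Recurrence: v_k = 1 + (v_{k-1} + v_{k+1})/2 for 1 ≤ k ≤ 182. The particular solution to v_k − (v_{k-1} + v_{k+1})/2 = 1 is v_k = −k^2. Adding homogeneous solution A + B k and matching boundaries gives v_k = k (183 − k). Substituting k = 144: v_144 = 144 · 39 = 5616.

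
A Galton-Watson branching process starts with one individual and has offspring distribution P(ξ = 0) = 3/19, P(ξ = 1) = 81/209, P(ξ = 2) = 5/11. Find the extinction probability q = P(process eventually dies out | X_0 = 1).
q = 33/95

The pgf is f(s) = 3/19 + 81/209·s + 5/11·s². The extinction probability q is the smallest fixed point of f in [0, 1]. Setting s = f(s):
  5/11·s² + (81/209 − 1)·s + 3/19 = 0
  5/11·s² − (3/19 + 5/11)·s + 3/19 = 0
which factors as (s − 1)·(5/11·s − 3/19) = 0, giving roots s = 1 and s = (3/19)/(5/11) = 33/95.
Mean offspring μ = 81/209 + 2·5/11 = 271/209 > 1 (supercritical), so q < 1. The extinction probability is the smaller root: q = (3/19)/(5/11) = 33/95.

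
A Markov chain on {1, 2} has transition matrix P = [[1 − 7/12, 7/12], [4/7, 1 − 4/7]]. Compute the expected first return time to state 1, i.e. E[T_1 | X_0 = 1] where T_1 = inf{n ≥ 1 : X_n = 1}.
E[T_1 | X_0 = 1] = 1/π_1 = 97/48

For an irreducible recurrent Markov chain with stationary distribution π, E[T_i | X_0 = i] = 1/π_i (Kac's formula). Here π_1 = (4/7)/(7/12 + 4/7) = (4/7)/(97/84) = 48/97, so E[T_1 | X_0 = 1] = 1/π_1 = (7/12 + 4/7)/(4/7) = (97/84)/(4/7) = 97/48.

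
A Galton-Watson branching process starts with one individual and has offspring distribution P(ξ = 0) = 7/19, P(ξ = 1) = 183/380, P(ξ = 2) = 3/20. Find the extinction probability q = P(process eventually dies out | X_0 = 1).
q = 1

Mean offspring μ = 0·7/19 + 1·183/380 + 2·3/20 = 297/380 ≤ 1. For μ ≤ 1 with offspring not concentrated at 1, the Galton-Watson process goes extinct almost surely, so q = 1.
(Algebraic check: The pgf is f(s) = 7/19 + 183/380·s + 3/20·s². The extinction probability q is the smallest fixed point of f in [0, 1]. Setting s = f(s):
  3/20·s² + (183/380 − 1)·s + 7/19 = 0
  3/20·s² − (7/19 + 3/20)·s + 7/19 = 0
which factors as (s − 1)·(3/20·s − 7/19) = 0, giving roots s = 1 and s = (7/19)/(3/20) = 140/57. Since 140/57 ≥ 1, the smallest root in [0, 1] is s = 1.)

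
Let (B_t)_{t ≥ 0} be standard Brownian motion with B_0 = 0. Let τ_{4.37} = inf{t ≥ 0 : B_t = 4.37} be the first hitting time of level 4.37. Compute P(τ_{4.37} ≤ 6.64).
P(τ_{4.37} ≤ 6.64) = 2(1 − Φ(4.37/√6.64)) = 2(1 − Φ(1.6959)) ≈ 0.0899

By the reflection principle for standard BM, P(τ_b ≤ t) = 2 · P(B_t ≥ b). Since B_t ~ N(0, t), P(B_t ≥ 4.37) = 1 − Φ(4.37/√t) = 1 − Φ(4.37/√6.64) = 1 − Φ(1.6959) ≈ 0.04495. Doubling: P(τ_{4.37} ≤ 6.64) ≈ 2 · 0.04495 = 0.08990 ≈ 0.0899.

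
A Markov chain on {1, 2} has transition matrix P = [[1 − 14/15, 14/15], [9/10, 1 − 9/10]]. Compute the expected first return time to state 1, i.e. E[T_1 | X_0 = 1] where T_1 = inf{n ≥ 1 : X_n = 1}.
E[T_1 | X_0 = 1] = 1/π_1 = 55/27

For an irreducible recurrent Markov chain with stationary distribution π, E[T_i | X_0 = i] = 1/π_i (Kac's formula). Here π_1 = (9/10)/(14/15 + 9/10) = (9/10)/(11/6) = 27/55, so E[T_1 | X_0 = 1] = 1/π_1 = (14/15 + 9/10)/(9/10) = (11/6)/(9/10) = 55/27.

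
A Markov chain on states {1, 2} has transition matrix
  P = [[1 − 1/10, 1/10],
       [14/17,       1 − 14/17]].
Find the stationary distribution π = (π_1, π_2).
π_1 = 140/157, π_2 = 17/157

Solve πP = π with π_1 + π_2 = 1. From πP = π: π_1 · (1 − 1/10) + π_2 · 14/17 = π_1 ⇒ π_2 · 14/17 = π_1 · 1/10 ⇒ π_2/π_1 = (1/10)/(14/17) = 17/140. Together with π_1 + π_2 = 1:
  π_1 = (14/17)/(1/10 + 14/17) = (14/17)/(157/170) = 140/157,
  π_2 = (1/10)/(1/10 + 14/17) = (1/10)/(157/170) = 17/157.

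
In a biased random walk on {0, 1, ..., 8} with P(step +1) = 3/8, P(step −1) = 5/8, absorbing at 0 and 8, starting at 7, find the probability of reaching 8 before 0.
P(hit 8 before 0) = (1 − (5/3)^7) / (1 − (5/3)^8) = 113907/192032

Let u_k denote P(reach 8 before 0 | start at k). Boundary: u_0 = 0, u_8 = 1. Recurrence: u_k = 3/8·u_{k+1} + 5/8·u_{k-1} for 1 ≤ k ≤ 7. Try u_k = A + B·r^k with r = q/p = (5/8)/(3/8) = 5/3. Substitution satisfies the recurrence; boundary conditions give:
  u_k = (1 − r^k) / (1 − r^N) = (1 − (5/3)^7) / (1 − (5/3)^8) = 113907/192032.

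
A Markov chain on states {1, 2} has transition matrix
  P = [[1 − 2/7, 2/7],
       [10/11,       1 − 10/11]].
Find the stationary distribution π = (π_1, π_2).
π_1 = 35/46, π_2 = 11/46

Solve πP = π with π_1 + π_2 = 1. From πP = π: π_1 · (1 − 2/7) + π_2 · 10/11 = π_1 ⇒ π_2 · 10/11 = π_1 · 2/7 ⇒ π_2/π_1 = (2/7)/(10/11) = 11/35. Together with π_1 + π_2 = 1:
  π_1 = (10/11)/(2/7 + 10/11) = (10/11)/(92/77) = 35/46,
  π_2 = (2/7)/(2/7 + 10/11) = (2/7)/(92/77) = 11/46.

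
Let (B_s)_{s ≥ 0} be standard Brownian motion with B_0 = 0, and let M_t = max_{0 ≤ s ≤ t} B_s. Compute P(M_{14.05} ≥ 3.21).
P(M_{14.05} ≥ 3.21) = 2·P(B_{14.05} ≥ 3.21) = 2(1 − Φ(3.21/√14.05)) ≈ 0.3918

By the reflection principle for Brownian motion, P(M_t ≥ a) = 2 · P(B_t ≥ a) for a ≥ 0. Since B_t ~ N(0, t), P(B_t ≥ 3.21) = 1 − Φ(3.21/√t) = 1 − Φ(3.21/√14.05) = 1 − Φ(0.8564). So
  P(M_{14.05} ≥ 3.21) = 2(1 − Φ(0.8564)) ≈ 0.3918.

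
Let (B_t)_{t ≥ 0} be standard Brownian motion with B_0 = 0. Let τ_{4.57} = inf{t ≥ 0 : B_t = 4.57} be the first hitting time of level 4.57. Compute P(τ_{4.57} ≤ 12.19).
P(τ_{4.57} ≤ 12.19) = 2(1 − Φ(4.57/√12.19)) = 2(1 − Φ(1.3089)) ≈ 0.1906

By the reflection principle for standard BM, P(τ_b ≤ t) = 2 · P(B_t ≥ b). Since B_t ~ N(0, t), P(B_t ≥ 4.57) = 1 − Φ(4.57/√t) = 1 − Φ(4.57/√12.19) = 1 − Φ(1.3089) ≈ 0.09528. Doubling: P(τ_{4.57} ≤ 12.19) ≈ 2 · 0.09528 = 0.19056 ≈ 0.1906.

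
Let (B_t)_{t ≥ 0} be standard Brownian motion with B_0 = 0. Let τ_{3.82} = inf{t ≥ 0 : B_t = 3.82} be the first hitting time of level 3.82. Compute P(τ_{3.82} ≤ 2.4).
P(τ_{3.82} ≤ 2.4) = 2(1 − Φ(3.82/√2.4)) = 2(1 − Φ(2.4658)) ≈ 0.0137

By the reflection principle for standard BM, P(τ_b ≤ t) = 2 · P(B_t ≥ b). Since B_t ~ N(0, t), P(B_t ≥ 3.82) = 1 − Φ(3.82/√t) = 1 − Φ(3.82/√2.4) = 1 − Φ(2.4658) ≈ 0.00684. Doubling: P(τ_{3.82} ≤ 2.4) ≈ 2 · 0.00684 = 0.01368 ≈ 0.0137.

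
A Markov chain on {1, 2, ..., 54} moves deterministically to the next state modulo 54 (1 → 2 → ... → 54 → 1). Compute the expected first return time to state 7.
E[T_7 | X_0 = 7] = 54

The chain cycles deterministically, so starting at state 7 it returns in exactly 54 steps. Equivalently, the stationary distribution is uniform π_j = 1/54 for every state j, so by Kac's formula E[T_7] = 1/π_7 = 54.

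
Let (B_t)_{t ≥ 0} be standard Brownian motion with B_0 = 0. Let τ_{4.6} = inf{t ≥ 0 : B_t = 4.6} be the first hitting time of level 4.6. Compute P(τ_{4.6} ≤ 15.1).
P(τ_{4.6} ≤ 15.1) = 2(1 − Φ(4.6/√15.1)) = 2(1 − Φ(1.1838)) ≈ 0.2365

By the reflection principle for standard BM, P(τ_b ≤ t) = 2 · P(B_t ≥ b). Since B_t ~ N(0, t), P(B_t ≥ 4.6) = 1 − Φ(4.6/√t) = 1 − Φ(4.6/√15.1) = 1 − Φ(1.1838) ≈ 0.11825. Doubling: P(τ_{4.6} ≤ 15.1) ≈ 2 · 0.11825 = 0.23650 ≈ 0.2365.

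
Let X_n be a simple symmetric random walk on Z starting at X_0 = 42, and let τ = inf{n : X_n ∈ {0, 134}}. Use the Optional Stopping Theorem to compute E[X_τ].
E[X_τ] = 42

X_n is a martingale and τ is a bounded-mean stopping time (indeed τ is finite a.s. with bounded expectation since the walk is in a bounded region). By the OST, E[X_τ] = E[X_0] = 42. Equivalently: E[X_τ] = 134 · P(hit 134 first) + 0 · P(hit 0 first) = 134 · (42/134) = 42.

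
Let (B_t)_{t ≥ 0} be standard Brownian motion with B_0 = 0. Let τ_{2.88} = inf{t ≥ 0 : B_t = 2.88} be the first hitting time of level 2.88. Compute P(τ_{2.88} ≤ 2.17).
P(τ_{2.88} ≤ 2.17) = 2(1 − Φ(2.88/√2.17)) = 2(1 − Φ(1.9551)) ≈ 0.0506

By the reflection principle for standard BM, P(τ_b ≤ t) = 2 · P(B_t ≥ b). Since B_t ~ N(0, t), P(B_t ≥ 2.88) = 1 − Φ(2.88/√t) = 1 − Φ(2.88/√2.17) = 1 − Φ(1.9551) ≈ 0.02529. Doubling: P(τ_{2.88} ≤ 2.17) ≈ 2 · 0.02529 = 0.05058 ≈ 0.0506.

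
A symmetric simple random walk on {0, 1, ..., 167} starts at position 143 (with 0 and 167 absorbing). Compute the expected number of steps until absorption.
E[τ | X_0 = 143] = 3432

Let v_k = E[τ | X_0 = k]. Boundary: v_0 = v_167 = 0. Recurrence: v_k = 1 + (v_{k-1} + v_{k+1})/2 for 1 ≤ k ≤ 166. The particular solution to v_k − (v_{k-1} + v_{k+1})/2 = 1 is v_k = −k^2. Adding homogeneous solution A + B k and matching boundaries gives v_k = k (167 − k). Substituting k = 143: v_143 = 143 · 24 = 3432.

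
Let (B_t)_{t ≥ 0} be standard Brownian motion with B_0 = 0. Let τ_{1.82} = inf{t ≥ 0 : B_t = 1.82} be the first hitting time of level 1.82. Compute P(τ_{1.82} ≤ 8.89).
P(τ_{1.82} ≤ 8.89) = 2(1 − Φ(1.82/√8.89)) = 2(1 − Φ(0.6104)) ≈ 0.5416

By the reflection principle for standard BM, P(τ_b ≤ t) = 2 · P(B_t ≥ b). Since B_t ~ N(0, t), P(B_t ≥ 1.82) = 1 − Φ(1.82/√t) = 1 − Φ(1.82/√8.89) = 1 − Φ(0.6104) ≈ 0.27080. Doubling: P(τ_{1.82} ≤ 8.89) ≈ 2 · 0.27080 = 0.54160 ≈ 0.5416.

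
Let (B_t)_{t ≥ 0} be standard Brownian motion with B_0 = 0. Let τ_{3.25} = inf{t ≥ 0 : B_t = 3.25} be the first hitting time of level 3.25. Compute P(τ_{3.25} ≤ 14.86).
P(τ_{3.25} ≤ 14.86) = 2(1 − Φ(3.25/√14.86)) = 2(1 − Φ(0.8431)) ≈ 0.3992

By the reflection principle for standard BM, P(τ_b ≤ t) = 2 · P(B_t ≥ b). Since B_t ~ N(0, t), P(B_t ≥ 3.25) = 1 − Φ(3.25/√t) = 1 − Φ(3.25/√14.86) = 1 − Φ(0.8431) ≈ 0.19959. Doubling: P(τ_{3.25} ≤ 14.86) ≈ 2 · 0.19959 = 0.39918 ≈ 0.3992.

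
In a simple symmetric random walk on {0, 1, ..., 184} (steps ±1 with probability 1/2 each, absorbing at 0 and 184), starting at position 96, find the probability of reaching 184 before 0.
P(hit 184 before 0) = 96/184 = 12/23

Let u_k = P(hit 184 before 0 | start at k). Then u_0 = 0, u_184 = 1, and u_k = u_{k-1}/2 + u_{k+1}/2 for 1 ≤ k ≤ 183. This harmonic recurrence is solved by u_k = k/184, giving u_96 = 96/184 = 12/23.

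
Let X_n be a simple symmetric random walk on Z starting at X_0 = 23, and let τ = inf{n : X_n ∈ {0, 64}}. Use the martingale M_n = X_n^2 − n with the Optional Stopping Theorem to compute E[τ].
E[τ] = 943

M_n = X_n^2 − n is a martingale (since E[X_{n+1}^2 | F_n] = X_n^2 + 1). By OST (τ has finite mean in a bounded region), E[M_τ] = E[M_0] = X_0^2 − 0 = 23^2 = 529. Also E[M_τ] = E[X_τ^2] − E[τ]. The walk exits at 0 or 64, with P(hit 64 first) = 23/64, so E[X_τ^2] = 64^2 · 23/64 + 0 = 1472. Thus E[τ] = E[X_τ^2] − E[M_τ] = 1472 − 529 = 943 = 23(64 − 23) = 943.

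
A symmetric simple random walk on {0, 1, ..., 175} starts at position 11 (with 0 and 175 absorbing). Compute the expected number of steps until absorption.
E[τ | X_0 = 11] = 1804

Let v_k = E[τ | X_0 = k]. Boundary: v_0 = v_175 = 0. Recurrence: v_k = 1 + (v_{k-1} + v_{k+1})/2 for 1 ≤ k ≤ 174. The particular solution to v_k − (v_{k-1} + v_{k+1})/2 = 1 is v_k = −k^2. Adding homogeneous solution A + B k and matching boundaries gives v_k = k (175 − k). Substituting k = 11: v_11 = 11 · 164 = 1804.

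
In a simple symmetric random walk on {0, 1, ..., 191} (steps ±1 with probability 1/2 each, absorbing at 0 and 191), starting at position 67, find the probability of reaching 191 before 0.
P(hit 191 before 0) = 67/191

Let u_k = P(hit 191 before 0 | start at k). Then u_0 = 0, u_191 = 1, and u_k = u_{k-1}/2 + u_{k+1}/2 for 1 ≤ k ≤ 190. This harmonic recurrence is solved by u_k = k/191, giving u_67 = 67/191.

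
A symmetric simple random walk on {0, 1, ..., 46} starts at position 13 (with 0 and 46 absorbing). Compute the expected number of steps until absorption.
E[τ | X_0 = 13] = 429

Let v_k = E[τ | X_0 = k]. Boundary: v_0 = v_46 = 0. Recurrence: v_k = 1 + (v_{k-1} + v_{k+1})/2 for 1 ≤ k ≤ 45. The particular solution to v_k − (v_{k-1} + v_{k+1})/2 = 1 is v_k = −k^2. Adding homogeneous solution A + B k and matching boundaries gives v_k = k (46 − k). Substituting k = 13: v_13 = 13 · 33 = 429.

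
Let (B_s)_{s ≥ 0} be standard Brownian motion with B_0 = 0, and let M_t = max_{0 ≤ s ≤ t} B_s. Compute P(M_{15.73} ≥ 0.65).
P(M_{15.73} ≥ 0.65) = 2·P(B_{15.73} ≥ 0.65) = 2(1 − Φ(0.65/√15.73)) ≈ 0.8698

By the reflection principle for Brownian motion, P(M_t ≥ a) = 2 · P(B_t ≥ a) for a ≥ 0. Since B_t ~ N(0, t), P(B_t ≥ 0.65) = 1 − Φ(0.65/√t) = 1 − Φ(0.65/√15.73) = 1 − Φ(0.1639). So
  P(M_{15.73} ≥ 0.65) = 2(1 − Φ(0.1639)) ≈ 0.8698.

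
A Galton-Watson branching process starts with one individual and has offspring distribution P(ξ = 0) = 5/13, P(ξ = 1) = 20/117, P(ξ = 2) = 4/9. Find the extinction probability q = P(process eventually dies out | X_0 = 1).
q = 45/52

The pgf is f(s) = 5/13 + 20/117·s + 4/9·s². The extinction probability q is the smallest fixed point of f in [0, 1]. Setting s = f(s):
  4/9·s² + (20/117 − 1)·s + 5/13 = 0
  4/9·s² − (5/13 + 4/9)·s + 5/13 = 0
which factors as (s − 1)·(4/9·s − 5/13) = 0, giving roots s = 1 and s = (5/13)/(4/9) = 45/52.
Mean offspring μ = 20/117 + 2·4/9 = 124/117 > 1 (supercritical), so q < 1. The extinction probability is the smaller root: q = (5/13)/(4/9) = 45/52.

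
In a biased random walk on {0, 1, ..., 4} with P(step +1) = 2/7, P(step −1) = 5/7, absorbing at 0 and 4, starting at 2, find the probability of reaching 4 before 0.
P(hit 4 before 0) = (1 − (5/2)^2) / (1 − (5/2)^4) = 4/29

Let u_k denote P(reach 4 before 0 | start at k). Boundary: u_0 = 0, u_4 = 1. Recurrence: u_k = 2/7·u_{k+1} + 5/7·u_{k-1} for 1 ≤ k ≤ 3. Try u_k = A + B·r^k with r = q/p = (5/7)/(2/7) = 5/2. Substitution satisfies the recurrence; boundary conditions give:
  u_k = (1 − r^k) / (1 − r^N) = (1 − (5/2)^2) / (1 − (5/2)^4) = 4/29.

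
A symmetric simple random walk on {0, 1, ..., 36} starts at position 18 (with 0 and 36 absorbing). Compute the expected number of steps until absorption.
E[τ | X_0 = 18] = 324

Let v_k = E[τ | X_0 = k]. Boundary: v_0 = v_36 = 0. Recurrence: v_k = 1 + (v_{k-1} + v_{k+1})/2 for 1 ≤ k ≤ 35. The particular solution to v_k − (v_{k-1} + v_{k+1})/2 = 1 is v_k = −k^2. Adding homogeneous solution A + B k and matching boundaries gives v_k = k (36 − k). Substituting k = 18: v_18 = 18 · 18 = 324.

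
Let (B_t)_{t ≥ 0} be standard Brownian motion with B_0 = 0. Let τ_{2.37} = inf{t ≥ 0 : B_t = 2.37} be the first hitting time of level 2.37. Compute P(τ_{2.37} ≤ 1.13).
P(τ_{2.37} ≤ 1.13) = 2(1 − Φ(2.37/√1.13)) = 2(1 − Φ(2.2295)) ≈ 0.0258

By the reflection principle for standard BM, P(τ_b ≤ t) = 2 · P(B_t ≥ b). Since B_t ~ N(0, t), P(B_t ≥ 2.37) = 1 − Φ(2.37/√t) = 1 − Φ(2.37/√1.13) = 1 − Φ(2.2295) ≈ 0.01289. Doubling: P(τ_{2.37} ≤ 1.13) ≈ 2 · 0.01289 = 0.02578 ≈ 0.0258.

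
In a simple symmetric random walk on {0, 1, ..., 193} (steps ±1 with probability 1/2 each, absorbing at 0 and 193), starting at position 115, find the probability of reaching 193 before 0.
P(hit 193 before 0) = 115/193

Let u_k = P(hit 193 before 0 | start at k). Then u_0 = 0, u_193 = 1, and u_k = u_{k-1}/2 + u_{k+1}/2 for 1 ≤ k ≤ 192. This harmonic recurrence is solved by u_k = k/193, giving u_115 = 115/193.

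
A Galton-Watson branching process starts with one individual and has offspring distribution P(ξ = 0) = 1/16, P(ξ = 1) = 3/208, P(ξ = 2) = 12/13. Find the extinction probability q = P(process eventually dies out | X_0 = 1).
q = 13/192

The pgf is f(s) = 1/16 + 3/208·s + 12/13·s². The extinction probability q is the smallest fixed point of f in [0, 1]. Setting s = f(s):
  12/13·s² + (3/208 − 1)·s + 1/16 = 0
  12/13·s² − (1/16 + 12/13)·s + 1/16 = 0
which factors as (s − 1)·(12/13·s − 1/16) = 0, giving roots s = 1 and s = (1/16)/(12/13) = 13/192.
Mean offspring μ = 3/208 + 2·12/13 = 387/208 > 1 (supercritical), so q < 1. The extinction probability is the smaller root: q = (1/16)/(12/13) = 13/192.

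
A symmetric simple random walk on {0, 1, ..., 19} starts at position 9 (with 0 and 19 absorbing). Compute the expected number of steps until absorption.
E[τ | X_0 = 9] = 90

Let v_k = E[τ | X_0 = k]. Boundary: v_0 = v_19 = 0. Recurrence: v_k = 1 + (v_{k-1} + v_{k+1})/2 for 1 ≤ k ≤ 18. The particular solution to v_k − (v_{k-1} + v_{k+1})/2 = 1 is v_k = −k^2. Adding homogeneous solution A + B k and matching boundaries gives v_k = k (19 − k). Substituting k = 9: v_9 = 9 · 10 = 90.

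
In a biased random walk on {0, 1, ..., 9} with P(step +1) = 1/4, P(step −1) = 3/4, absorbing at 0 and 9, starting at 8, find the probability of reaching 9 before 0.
P(hit 9 before 0) = (1 − (3)^8) / (1 − (3)^9) = 3280/9841

Let u_k denote P(reach 9 before 0 | start at k). Boundary: u_0 = 0, u_9 = 1. Recurrence: u_k = 1/4·u_{k+1} + 3/4·u_{k-1} for 1 ≤ k ≤ 8. Try u_k = A + B·r^k with r = q/p = (3/4)/(1/4) = 3. Substitution satisfies the recurrence; boundary conditions give:
  u_k = (1 − r^k) / (1 − r^N) = (1 − (3)^8) / (1 − (3)^9) = 3280/9841.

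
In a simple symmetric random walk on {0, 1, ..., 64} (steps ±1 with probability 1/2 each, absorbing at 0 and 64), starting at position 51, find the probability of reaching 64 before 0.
P(hit 64 before 0) = 51/64

Let u_k = P(hit 64 before 0 | start at k). Then u_0 = 0, u_64 = 1, and u_k = u_{k-1}/2 + u_{k+1}/2 for 1 ≤ k ≤ 63. This harmonic recurrence is solved by u_k = k/64, giving u_51 = 51/64.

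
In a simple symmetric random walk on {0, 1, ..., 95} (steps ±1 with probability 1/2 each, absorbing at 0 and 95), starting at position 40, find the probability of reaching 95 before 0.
P(hit 95 before 0) = 40/95 = 8/19

Let u_k = P(hit 95 before 0 | start at k). Then u_0 = 0, u_95 = 1, and u_k = u_{k-1}/2 + u_{k+1}/2 for 1 ≤ k ≤ 94. This harmonic recurrence is solved by u_k = k/95, giving u_40 = 40/95 = 8/19.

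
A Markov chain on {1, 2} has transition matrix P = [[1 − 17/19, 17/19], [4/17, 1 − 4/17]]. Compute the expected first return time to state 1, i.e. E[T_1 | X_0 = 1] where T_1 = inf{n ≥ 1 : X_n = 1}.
E[T_1 | X_0 = 1] = 1/π_1 = 365/76

For an irreducible recurrent Markov chain with stationary distribution π, E[T_i | X_0 = i] = 1/π_i (Kac's formula). Here π_1 = (4/17)/(17/19 + 4/17) = (4/17)/(365/323) = 76/365, so E[T_1 | X_0 = 1] = 1/π_1 = (17/19 + 4/17)/(4/17) = (365/323)/(4/17) = 365/76.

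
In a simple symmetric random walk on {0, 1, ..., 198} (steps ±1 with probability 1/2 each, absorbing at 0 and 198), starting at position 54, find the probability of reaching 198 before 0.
P(hit 198 before 0) = 54/198 = 3/11

Let u_k = P(hit 198 before 0 | start at k). Then u_0 = 0, u_198 = 1, and u_k = u_{k-1}/2 + u_{k+1}/2 for 1 ≤ k ≤ 197. This harmonic recurrence is solved by u_k = k/198, giving u_54 = 54/198 = 3/11.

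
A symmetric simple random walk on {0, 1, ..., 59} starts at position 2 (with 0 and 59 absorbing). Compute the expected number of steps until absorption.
E[τ | X_0 = 2] = 114

Let v_k = E[τ | X_0 = k]. Boundary: v_0 = v_59 = 0. Recurrence: v_k = 1 + (v_{k-1} + v_{k+1})/2 for 1 ≤ k ≤ 58. The particular solution to v_k − (v_{k-1} + v_{k+1})/2 = 1 is v_k = −k^2. Adding homogeneous solution A + B k and matching boundaries gives v_k = k (59 − k). Substituting k = 2: v_2 = 2 · 57 = 114.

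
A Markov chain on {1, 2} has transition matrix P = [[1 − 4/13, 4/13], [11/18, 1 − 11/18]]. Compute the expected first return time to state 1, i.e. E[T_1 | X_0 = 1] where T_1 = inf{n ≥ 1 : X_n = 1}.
E[T_1 | X_0 = 1] = 1/π_1 = 215/143

For an irreducible recurrent Markov chain with stationary distribution π, E[T_i | X_0 = i] = 1/π_i (Kac's formula). Here π_1 = (11/18)/(4/13 + 11/18) = (11/18)/(215/234) = 143/215, so E[T_1 | X_0 = 1] = 1/π_1 = (4/13 + 11/18)/(11/18) = (215/234)/(11/18) = 215/143.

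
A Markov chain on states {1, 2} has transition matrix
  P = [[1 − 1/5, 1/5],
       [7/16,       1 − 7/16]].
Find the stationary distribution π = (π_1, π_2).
π_1 = 35/51, π_2 = 16/51

Solve πP = π with π_1 + π_2 = 1. From πP = π: π_1 · (1 − 1/5) + π_2 · 7/16 = π_1 ⇒ π_2 · 7/16 = π_1 · 1/5 ⇒ π_2/π_1 = (1/5)/(7/16) = 16/35. Together with π_1 + π_2 = 1:
  π_1 = (7/16)/(1/5 + 7/16) = (7/16)/(51/80) = 35/51,
  π_2 = (1/5)/(1/5 + 7/16) = (1/5)/(51/80) = 16/51.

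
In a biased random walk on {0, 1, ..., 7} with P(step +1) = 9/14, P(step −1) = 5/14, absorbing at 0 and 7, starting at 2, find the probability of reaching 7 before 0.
P(hit 7 before 0) = (1 − (5/9)^2) / (1 − (5/9)^7) = 826686/1176211

Let u_k denote P(reach 7 before 0 | start at k). Boundary: u_0 = 0, u_7 = 1. Recurrence: u_k = 9/14·u_{k+1} + 5/14·u_{k-1} for 1 ≤ k ≤ 6. Try u_k = A + B·r^k with r = q/p = (5/14)/(9/14) = 5/9. Substitution satisfies the recurrence; boundary conditions give:
  u_k = (1 − r^k) / (1 − r^N) = (1 − (5/9)^2) / (1 − (5/9)^7) = 826686/1176211.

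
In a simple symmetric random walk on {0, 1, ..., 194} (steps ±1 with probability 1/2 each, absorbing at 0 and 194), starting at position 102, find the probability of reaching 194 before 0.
P(hit 194 before 0) = 102/194 = 51/97

Let u_k = P(hit 194 before 0 | start at k). Then u_0 = 0, u_194 = 1, and u_k = u_{k-1}/2 + u_{k+1}/2 for 1 ≤ k ≤ 193. This harmonic recurrence is solved by u_k = k/194, giving u_102 = 102/194 = 51/97.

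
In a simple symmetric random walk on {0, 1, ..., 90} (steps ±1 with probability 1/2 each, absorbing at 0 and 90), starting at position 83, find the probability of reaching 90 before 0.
P(hit 90 before 0) = 83/90

Let u_k = P(hit 90 before 0 | start at k). Then u_0 = 0, u_90 = 1, and u_k = u_{k-1}/2 + u_{k+1}/2 for 1 ≤ k ≤ 89. This harmonic recurrence is solved by u_k = k/90, giving u_83 = 83/90.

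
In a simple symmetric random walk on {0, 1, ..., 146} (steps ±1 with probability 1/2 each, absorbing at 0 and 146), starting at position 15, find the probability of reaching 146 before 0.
P(hit 146 before 0) = 15/146

Let u_k = P(hit 146 before 0 | start at k). Then u_0 = 0, u_146 = 1, and u_k = u_{k-1}/2 + u_{k+1}/2 for 1 ≤ k ≤ 145. This harmonic recurrence is solved by u_k = k/146, giving u_15 = 15/146.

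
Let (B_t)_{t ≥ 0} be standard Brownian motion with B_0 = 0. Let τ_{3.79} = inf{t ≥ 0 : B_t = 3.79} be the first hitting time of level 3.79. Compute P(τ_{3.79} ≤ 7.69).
P(τ_{3.79} ≤ 7.69) = 2(1 − Φ(3.79/√7.69)) = 2(1 − Φ(1.3667)) ≈ 0.1717

By the reflection principle for standard BM, P(τ_b ≤ t) = 2 · P(B_t ≥ b). Since B_t ~ N(0, t), P(B_t ≥ 3.79) = 1 − Φ(3.79/√t) = 1 − Φ(3.79/√7.69) = 1 − Φ(1.3667) ≈ 0.08586. Doubling: P(τ_{3.79} ≤ 7.69) ≈ 2 · 0.08586 = 0.17172 ≈ 0.1717.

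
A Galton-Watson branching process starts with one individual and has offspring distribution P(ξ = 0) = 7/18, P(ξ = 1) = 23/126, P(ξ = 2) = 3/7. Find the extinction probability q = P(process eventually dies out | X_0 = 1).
q = 49/54

The pgf is f(s) = 7/18 + 23/126·s + 3/7·s². The extinction probability q is the smallest fixed point of f in [0, 1]. Setting s = f(s):
  3/7·s² + (23/126 − 1)·s + 7/18 = 0
  3/7·s² − (7/18 + 3/7)·s + 7/18 = 0
which factors as (s − 1)·(3/7·s − 7/18) = 0, giving roots s = 1 and s = (7/18)/(3/7) = 49/54.
Mean offspring μ = 23/126 + 2·3/7 = 131/126 > 1 (supercritical), so q < 1. The extinction probability is the smaller root: q = (7/18)/(3/7) = 49/54.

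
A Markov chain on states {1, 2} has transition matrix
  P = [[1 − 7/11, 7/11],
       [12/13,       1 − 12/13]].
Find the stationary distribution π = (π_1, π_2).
π_1 = 132/223, π_2 = 91/223

Solve πP = π with π_1 + π_2 = 1. From πP = π: π_1 · (1 − 7/11) + π_2 · 12/13 = π_1 ⇒ π_2 · 12/13 = π_1 · 7/11 ⇒ π_2/π_1 = (7/11)/(12/13) = 91/132. Together with π_1 + π_2 = 1:
  π_1 = (12/13)/(7/11 + 12/13) = (12/13)/(223/143) = 132/223,
  π_2 = (7/11)/(7/11 + 12/13) = (7/11)/(223/143) = 91/223.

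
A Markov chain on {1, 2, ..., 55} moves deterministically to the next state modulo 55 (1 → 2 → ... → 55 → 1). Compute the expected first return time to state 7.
E[T_7 | X_0 = 7] = 55

The chain cycles deterministically, so starting at state 7 it returns in exactly 55 steps. Equivalently, the stationary distribution is uniform π_j = 1/55 for every state j, so by Kac's formula E[T_7] = 1/π_7 = 55.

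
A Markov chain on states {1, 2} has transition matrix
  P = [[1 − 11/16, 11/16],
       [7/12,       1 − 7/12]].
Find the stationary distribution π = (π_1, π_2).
π_1 = 28/61, π_2 = 33/61

Solve πP = π with π_1 + π_2 = 1. From πP = π: π_1 · (1 − 11/16) + π_2 · 7/12 = π_1 ⇒ π_2 · 7/12 = π_1 · 11/16 ⇒ π_2/π_1 = (11/16)/(7/12) = 33/28. Together with π_1 + π_2 = 1:
  π_1 = (7/12)/(11/16 + 7/12) = (7/12)/(61/48) = 28/61,
  π_2 = (11/16)/(11/16 + 7/12) = (11/16)/(61/48) = 33/61.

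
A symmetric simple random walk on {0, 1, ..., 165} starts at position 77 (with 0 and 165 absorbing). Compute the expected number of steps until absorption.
E[τ | X_0 = 77] = 6776

Let v_k = E[τ | X_0 = k]. Boundary: v_0 = v_165 = 0. Recurrence: v_k = 1 + (v_{k-1} + v_{k+1})/2 for 1 ≤ k ≤ 164. The particular solution to v_k − (v_{k-1} + v_{k+1})/2 = 1 is v_k = −k^2. Adding homogeneous solution A + B k and matching boundaries gives v_k = k (165 − k). Substituting k = 77: v_77 = 77 · 88 = 6776.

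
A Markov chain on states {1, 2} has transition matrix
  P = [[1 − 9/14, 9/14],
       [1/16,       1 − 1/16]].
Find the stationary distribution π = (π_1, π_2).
π_1 = 7/79, π_2 = 72/79

Solve πP = π with π_1 + π_2 = 1. From πP = π: π_1 · (1 − 9/14) + π_2 · 1/16 = π_1 ⇒ π_2 · 1/16 = π_1 · 9/14 ⇒ π_2/π_1 = (9/14)/(1/16) = 72/7. Together with π_1 + π_2 = 1:
  π_1 = (1/16)/(9/14 + 1/16) = (1/16)/(79/112) = 7/79,
  π_2 = (9/14)/(9/14 + 1/16) = (9/14)/(79/112) = 72/79.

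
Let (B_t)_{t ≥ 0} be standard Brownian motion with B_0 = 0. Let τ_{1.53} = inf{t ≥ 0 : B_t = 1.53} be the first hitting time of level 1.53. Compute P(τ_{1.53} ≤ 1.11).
P(τ_{1.53} ≤ 1.11) = 2(1 − Φ(1.53/√1.11)) = 2(1 − Φ(1.4522)) ≈ 0.1464

By the reflection principle for standard BM, P(τ_b ≤ t) = 2 · P(B_t ≥ b). Since B_t ~ N(0, t), P(B_t ≥ 1.53) = 1 − Φ(1.53/√t) = 1 − Φ(1.53/√1.11) = 1 − Φ(1.4522) ≈ 0.07322. Doubling: P(τ_{1.53} ≤ 1.11) ≈ 2 · 0.07322 = 0.14644 ≈ 0.1464.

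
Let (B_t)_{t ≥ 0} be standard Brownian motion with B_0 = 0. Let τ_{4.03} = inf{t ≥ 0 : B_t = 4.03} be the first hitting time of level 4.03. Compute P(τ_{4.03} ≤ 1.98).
P(τ_{4.03} ≤ 1.98) = 2(1 − Φ(4.03/√1.98)) = 2(1 − Φ(2.8640)) ≈ 0.0042

By the reflection principle for standard BM, P(τ_b ≤ t) = 2 · P(B_t ≥ b). Since B_t ~ N(0, t), P(B_t ≥ 4.03) = 1 − Φ(4.03/√t) = 1 − Φ(4.03/√1.98) = 1 − Φ(2.8640) ≈ 0.00209. Doubling: P(τ_{4.03} ≤ 1.98) ≈ 2 · 0.00209 = 0.00418 ≈ 0.0042.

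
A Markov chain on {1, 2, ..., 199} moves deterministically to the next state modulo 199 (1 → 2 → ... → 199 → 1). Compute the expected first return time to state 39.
E[T_39 | X_0 = 39] = 199

The chain cycles deterministically, so starting at state 39 it returns in exactly 199 steps. Equivalently, the stationary distribution is uniform π_j = 1/199 for every state j, so by Kac's formula E[T_39] = 1/π_39 = 199.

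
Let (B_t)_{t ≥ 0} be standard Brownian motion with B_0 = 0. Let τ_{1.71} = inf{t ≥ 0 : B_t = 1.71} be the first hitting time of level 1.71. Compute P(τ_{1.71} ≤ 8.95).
P(τ_{1.71} ≤ 8.95) = 2(1 − Φ(1.71/√8.95)) = 2(1 − Φ(0.5716)) ≈ 0.5676

By the reflection principle for standard BM, P(τ_b ≤ t) = 2 · P(B_t ≥ b). Since B_t ~ N(0, t), P(B_t ≥ 1.71) = 1 − Φ(1.71/√t) = 1 − Φ(1.71/√8.95) = 1 − Φ(0.5716) ≈ 0.28380. Doubling: P(τ_{1.71} ≤ 8.95) ≈ 2 · 0.28380 = 0.56760 ≈ 0.5676.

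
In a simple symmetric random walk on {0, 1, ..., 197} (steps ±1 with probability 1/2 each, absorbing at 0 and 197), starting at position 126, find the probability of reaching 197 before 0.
P(hit 197 before 0) = 126/197

Let u_k = P(hit 197 before 0 | start at k). Then u_0 = 0, u_197 = 1, and u_k = u_{k-1}/2 + u_{k+1}/2 for 1 ≤ k ≤ 196. This harmonic recurrence is solved by u_k = k/197, giving u_126 = 126/197.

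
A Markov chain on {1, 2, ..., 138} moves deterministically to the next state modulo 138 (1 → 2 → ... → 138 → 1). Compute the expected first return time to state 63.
E[T_63 | X_0 = 63] = 138

The chain cycles deterministically, so starting at state 63 it returns in exactly 138 steps. Equivalently, the stationary distribution is uniform π_j = 1/138 for every state j, so by Kac's formula E[T_63] = 1/π_63 = 138.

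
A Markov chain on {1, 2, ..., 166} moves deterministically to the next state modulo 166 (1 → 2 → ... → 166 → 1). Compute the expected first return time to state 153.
E[T_153 | X_0 = 153] = 166

The chain cycles deterministically, so starting at state 153 it returns in exactly 166 steps. Equivalently, the stationary distribution is uniform π_j = 1/166 for every state j, so by Kac's formula E[T_153] = 1/π_153 = 166.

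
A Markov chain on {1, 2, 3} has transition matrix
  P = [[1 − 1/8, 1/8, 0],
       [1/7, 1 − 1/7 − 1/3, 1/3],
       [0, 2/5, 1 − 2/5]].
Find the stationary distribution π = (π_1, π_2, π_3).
π = (48/125, 42/125, 7/25)

This is a birth-death chain on three states, which satisfies detailed balance: π_1 · P_{12} = π_2 · P_{21} and π_2 · P_{23} = π_3 · P_{32}.
From π_1 · 1/8 = π_2 · 1/7: π_2/π_1 = (1/8)/(1/7) = 7/8.
From π_2 · 1/3 = π_3 · 2/5: π_3/π_2 = (1/3)/(2/5) = 5/6.
Take π_1 proportional to 1; then unnormalized π = (1, 7/8, 35/48). Normalize by dividing by the sum 125/48:
  π = (48/125, 42/125, 7/25).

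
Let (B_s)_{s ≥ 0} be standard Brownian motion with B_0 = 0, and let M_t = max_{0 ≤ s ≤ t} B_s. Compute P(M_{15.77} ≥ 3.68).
P(M_{15.77} ≥ 3.68) = 2·P(B_{15.77} ≥ 3.68) = 2(1 − Φ(3.68/√15.77)) ≈ 0.3541

By the reflection principle for Brownian motion, P(M_t ≥ a) = 2 · P(B_t ≥ a) for a ≥ 0. Since B_t ~ N(0, t), P(B_t ≥ 3.68) = 1 − Φ(3.68/√t) = 1 − Φ(3.68/√15.77) = 1 − Φ(0.9267). So
  P(M_{15.77} ≥ 3.68) = 2(1 − Φ(0.9267)) ≈ 0.3541.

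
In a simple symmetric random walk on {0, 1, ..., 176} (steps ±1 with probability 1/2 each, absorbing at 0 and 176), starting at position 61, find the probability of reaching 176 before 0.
P(hit 176 before 0) = 61/176

Let u_k = P(hit 176 before 0 | start at k). Then u_0 = 0, u_176 = 1, and u_k = u_{k-1}/2 + u_{k+1}/2 for 1 ≤ k ≤ 175. This harmonic recurrence is solved by u_k = k/176, giving u_61 = 61/176.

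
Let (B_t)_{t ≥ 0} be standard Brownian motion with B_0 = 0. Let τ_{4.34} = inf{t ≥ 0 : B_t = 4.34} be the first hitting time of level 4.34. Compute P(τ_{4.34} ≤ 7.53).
P(τ_{4.34} ≤ 7.53) = 2(1 − Φ(4.34/√7.53)) = 2(1 − Φ(1.5816)) ≈ 0.1137

By the reflection principle for standard BM, P(τ_b ≤ t) = 2 · P(B_t ≥ b). Since B_t ~ N(0, t), P(B_t ≥ 4.34) = 1 − Φ(4.34/√t) = 1 − Φ(4.34/√7.53) = 1 − Φ(1.5816) ≈ 0.05687. Doubling: P(τ_{4.34} ≤ 7.53) ≈ 2 · 0.05687 = 0.11374 ≈ 0.1137.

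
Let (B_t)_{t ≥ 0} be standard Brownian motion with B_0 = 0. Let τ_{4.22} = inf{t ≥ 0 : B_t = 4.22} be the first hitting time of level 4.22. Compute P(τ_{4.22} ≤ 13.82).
P(τ_{4.22} ≤ 13.82) = 2(1 − Φ(4.22/√13.82)) = 2(1 − Φ(1.1352)) ≈ 0.2563

By the reflection principle for standard BM, P(τ_b ≤ t) = 2 · P(B_t ≥ b). Since B_t ~ N(0, t), P(B_t ≥ 4.22) = 1 − Φ(4.22/√t) = 1 − Φ(4.22/√13.82) = 1 − Φ(1.1352) ≈ 0.12815. Doubling: P(τ_{4.22} ≤ 13.82) ≈ 2 · 0.12815 = 0.25630 ≈ 0.2563.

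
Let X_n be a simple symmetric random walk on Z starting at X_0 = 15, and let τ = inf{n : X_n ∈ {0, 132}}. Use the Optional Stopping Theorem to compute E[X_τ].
E[X_τ] = 15

X_n is a martingale and τ is a bounded-mean stopping time (indeed τ is finite a.s. with bounded expectation since the walk is in a bounded region). By the OST, E[X_τ] = E[X_0] = 15. Equivalently: E[X_τ] = 132 · P(hit 132 first) + 0 · P(hit 0 first) = 132 · (15/132) = 15.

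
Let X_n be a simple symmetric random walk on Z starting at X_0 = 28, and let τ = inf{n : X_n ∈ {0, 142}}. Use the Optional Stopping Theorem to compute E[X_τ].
E[X_τ] = 28

X_n is a martingale and τ is a bounded-mean stopping time (indeed τ is finite a.s. with bounded expectation since the walk is in a bounded region). By the OST, E[X_τ] = E[X_0] = 28. Equivalently: E[X_τ] = 142 · P(hit 142 first) + 0 · P(hit 0 first) = 142 · (28/142) = 28.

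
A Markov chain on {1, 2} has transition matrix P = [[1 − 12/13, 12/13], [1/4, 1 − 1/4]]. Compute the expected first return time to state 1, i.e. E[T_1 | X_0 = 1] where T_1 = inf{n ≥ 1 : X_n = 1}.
E[T_1 | X_0 = 1] = 1/π_1 = 61/13

For an irreducible recurrent Markov chain with stationary distribution π, E[T_i | X_0 = i] = 1/π_i (Kac's formula). Here π_1 = (1/4)/(12/13 + 1/4) = (1/4)/(61/52) = 13/61, so E[T_1 | X_0 = 1] = 1/π_1 = (12/13 + 1/4)/(1/4) = (61/52)/(1/4) = 61/13.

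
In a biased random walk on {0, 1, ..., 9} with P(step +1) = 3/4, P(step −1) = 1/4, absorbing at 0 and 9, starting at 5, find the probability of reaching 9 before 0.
P(hit 9 before 0) = (1 − (1/3)^5) / (1 − (1/3)^9) = 9801/9841

Let u_k denote P(reach 9 before 0 | start at k). Boundary: u_0 = 0, u_9 = 1. Recurrence: u_k = 3/4·u_{k+1} + 1/4·u_{k-1} for 1 ≤ k ≤ 8. Try u_k = A + B·r^k with r = q/p = (1/4)/(3/4) = 1/3. Substitution satisfies the recurrence; boundary conditions give:
  u_k = (1 − r^k) / (1 − r^N) = (1 − (1/3)^5) / (1 − (1/3)^9) = 9801/9841.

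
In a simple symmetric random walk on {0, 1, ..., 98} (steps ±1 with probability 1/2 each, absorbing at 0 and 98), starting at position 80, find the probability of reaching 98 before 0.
P(hit 98 before 0) = 80/98 = 40/49

Let u_k = P(hit 98 before 0 | start at k). Then u_0 = 0, u_98 = 1, and u_k = u_{k-1}/2 + u_{k+1}/2 for 1 ≤ k ≤ 97. This harmonic recurrence is solved by u_k = k/98, giving u_80 = 80/98 = 40/49.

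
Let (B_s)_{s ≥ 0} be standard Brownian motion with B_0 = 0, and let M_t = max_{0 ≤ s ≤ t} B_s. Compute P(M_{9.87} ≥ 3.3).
P(M_{9.87} ≥ 3.3) = 2·P(B_{9.87} ≥ 3.3) = 2(1 − Φ(3.3/√9.87)) ≈ 0.2935

By the reflection principle for Brownian motion, P(M_t ≥ a) = 2 · P(B_t ≥ a) for a ≥ 0. Since B_t ~ N(0, t), P(B_t ≥ 3.3) = 1 − Φ(3.3/√t) = 1 − Φ(3.3/√9.87) = 1 − Φ(1.0504). So
  P(M_{9.87} ≥ 3.3) = 2(1 − Φ(1.0504)) ≈ 0.2935.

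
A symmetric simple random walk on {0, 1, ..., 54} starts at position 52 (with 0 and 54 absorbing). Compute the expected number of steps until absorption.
E[τ | X_0 = 52] = 104

Let v_k = E[τ | X_0 = k]. Boundary: v_0 = v_54 = 0. Recurrence: v_k = 1 + (v_{k-1} + v_{k+1})/2 for 1 ≤ k ≤ 53. The particular solution to v_k − (v_{k-1} + v_{k+1})/2 = 1 is v_k = −k^2. Adding homogeneous solution A + B k and matching boundaries gives v_k = k (54 − k). Substituting k = 52: v_52 = 52 · 2 = 104.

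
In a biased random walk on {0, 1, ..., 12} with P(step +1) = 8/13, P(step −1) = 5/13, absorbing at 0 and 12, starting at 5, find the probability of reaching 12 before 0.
P(hit 12 before 0) = (1 − (5/8)^5) / (1 − (5/8)^12) = 20721958912/22825112037

Let u_k denote P(reach 12 before 0 | start at k). Boundary: u_0 = 0, u_12 = 1. Recurrence: u_k = 8/13·u_{k+1} + 5/13·u_{k-1} for 1 ≤ k ≤ 11. Try u_k = A + B·r^k with r = q/p = (5/13)/(8/13) = 5/8. Substitution satisfies the recurrence; boundary conditions give:
  u_k = (1 − r^k) / (1 − r^N) = (1 − (5/8)^5) / (1 − (5/8)^12) = 20721958912/22825112037.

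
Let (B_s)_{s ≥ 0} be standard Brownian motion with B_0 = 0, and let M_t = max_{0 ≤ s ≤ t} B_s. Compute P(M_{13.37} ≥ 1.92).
P(M_{13.37} ≥ 1.92) = 2·P(B_{13.37} ≥ 1.92) = 2(1 − Φ(1.92/√13.37)) ≈ 0.5995

By the reflection principle for Brownian motion, P(M_t ≥ a) = 2 · P(B_t ≥ a) for a ≥ 0. Since B_t ~ N(0, t), P(B_t ≥ 1.92) = 1 − Φ(1.92/√t) = 1 − Φ(1.92/√13.37) = 1 − Φ(0.5251). So
  P(M_{13.37} ≥ 1.92) = 2(1 − Φ(0.5251)) ≈ 0.5995.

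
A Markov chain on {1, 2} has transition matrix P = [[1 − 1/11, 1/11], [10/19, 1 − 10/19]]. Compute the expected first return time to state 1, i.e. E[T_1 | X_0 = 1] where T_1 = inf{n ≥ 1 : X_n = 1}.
E[T_1 | X_0 = 1] = 1/π_1 = 129/110

For an irreducible recurrent Markov chain with stationary distribution π, E[T_i | X_0 = i] = 1/π_i (Kac's formula). Here π_1 = (10/19)/(1/11 + 10/19) = (10/19)/(129/209) = 110/129, so E[T_1 | X_0 = 1] = 1/π_1 = (1/11 + 10/19)/(10/19) = (129/209)/(10/19) = 129/110.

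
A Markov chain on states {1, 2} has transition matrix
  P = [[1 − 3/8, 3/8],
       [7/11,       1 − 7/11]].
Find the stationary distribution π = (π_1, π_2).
π_1 = 56/89, π_2 = 33/89

Solve πP = π with π_1 + π_2 = 1. From πP = π: π_1 · (1 − 3/8) + π_2 · 7/11 = π_1 ⇒ π_2 · 7/11 = π_1 · 3/8 ⇒ π_2/π_1 = (3/8)/(7/11) = 33/56. Together with π_1 + π_2 = 1:
  π_1 = (7/11)/(3/8 + 7/11) = (7/11)/(89/88) = 56/89,
  π_2 = (3/8)/(3/8 + 7/11) = (3/8)/(89/88) = 33/89.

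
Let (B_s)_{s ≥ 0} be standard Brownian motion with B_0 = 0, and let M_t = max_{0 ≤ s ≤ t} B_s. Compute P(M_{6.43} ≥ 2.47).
P(M_{6.43} ≥ 2.47) = 2·P(B_{6.43} ≥ 2.47) = 2(1 − Φ(2.47/√6.43)) ≈ 0.3300

By the reflection principle for Brownian motion, P(M_t ≥ a) = 2 · P(B_t ≥ a) for a ≥ 0. Since B_t ~ N(0, t), P(B_t ≥ 2.47) = 1 − Φ(2.47/√t) = 1 − Φ(2.47/√6.43) = 1 − Φ(0.9741). So
  P(M_{6.43} ≥ 2.47) = 2(1 − Φ(0.9741)) ≈ 0.3300.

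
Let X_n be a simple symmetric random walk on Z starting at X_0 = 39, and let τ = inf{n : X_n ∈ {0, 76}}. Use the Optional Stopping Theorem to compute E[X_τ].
E[X_τ] = 39

X_n is a martingale and τ is a bounded-mean stopping time (indeed τ is finite a.s. with bounded expectation since the walk is in a bounded region). By the OST, E[X_τ] = E[X_0] = 39. Equivalently: E[X_τ] = 76 · P(hit 76 first) + 0 · P(hit 0 first) = 76 · (39/76) = 39.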